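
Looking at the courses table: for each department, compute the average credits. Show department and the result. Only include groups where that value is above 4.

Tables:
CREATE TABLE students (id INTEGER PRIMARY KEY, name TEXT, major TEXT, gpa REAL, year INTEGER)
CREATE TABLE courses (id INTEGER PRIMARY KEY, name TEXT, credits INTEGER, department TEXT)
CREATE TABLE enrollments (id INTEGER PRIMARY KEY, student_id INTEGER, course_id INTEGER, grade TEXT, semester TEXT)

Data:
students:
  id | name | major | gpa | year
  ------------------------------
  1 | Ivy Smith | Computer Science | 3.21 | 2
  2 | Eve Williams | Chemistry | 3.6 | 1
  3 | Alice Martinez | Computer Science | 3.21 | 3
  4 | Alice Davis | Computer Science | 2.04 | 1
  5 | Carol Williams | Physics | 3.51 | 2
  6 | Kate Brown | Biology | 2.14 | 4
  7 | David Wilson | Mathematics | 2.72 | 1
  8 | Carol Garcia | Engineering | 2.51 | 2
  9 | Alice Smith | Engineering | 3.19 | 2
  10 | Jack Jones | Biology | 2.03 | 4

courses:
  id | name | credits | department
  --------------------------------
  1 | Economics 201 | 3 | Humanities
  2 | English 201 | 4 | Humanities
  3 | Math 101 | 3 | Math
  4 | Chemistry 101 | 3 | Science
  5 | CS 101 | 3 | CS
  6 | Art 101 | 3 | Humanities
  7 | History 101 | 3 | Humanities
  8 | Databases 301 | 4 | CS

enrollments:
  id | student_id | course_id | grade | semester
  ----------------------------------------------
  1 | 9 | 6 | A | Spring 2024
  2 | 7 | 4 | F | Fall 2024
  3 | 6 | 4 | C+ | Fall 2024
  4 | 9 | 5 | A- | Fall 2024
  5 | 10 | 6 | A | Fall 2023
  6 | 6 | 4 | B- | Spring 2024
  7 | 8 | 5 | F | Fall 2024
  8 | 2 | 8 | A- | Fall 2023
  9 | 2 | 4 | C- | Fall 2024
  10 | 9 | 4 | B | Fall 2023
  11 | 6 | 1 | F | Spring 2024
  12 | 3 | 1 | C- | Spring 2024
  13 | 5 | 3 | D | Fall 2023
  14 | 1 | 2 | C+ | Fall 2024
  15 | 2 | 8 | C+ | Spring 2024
SELECT department, AVG(credits) AS avg_credits FROM courses GROUP BY department HAVING AVG(credits) > 4

Execution result:
(no rows)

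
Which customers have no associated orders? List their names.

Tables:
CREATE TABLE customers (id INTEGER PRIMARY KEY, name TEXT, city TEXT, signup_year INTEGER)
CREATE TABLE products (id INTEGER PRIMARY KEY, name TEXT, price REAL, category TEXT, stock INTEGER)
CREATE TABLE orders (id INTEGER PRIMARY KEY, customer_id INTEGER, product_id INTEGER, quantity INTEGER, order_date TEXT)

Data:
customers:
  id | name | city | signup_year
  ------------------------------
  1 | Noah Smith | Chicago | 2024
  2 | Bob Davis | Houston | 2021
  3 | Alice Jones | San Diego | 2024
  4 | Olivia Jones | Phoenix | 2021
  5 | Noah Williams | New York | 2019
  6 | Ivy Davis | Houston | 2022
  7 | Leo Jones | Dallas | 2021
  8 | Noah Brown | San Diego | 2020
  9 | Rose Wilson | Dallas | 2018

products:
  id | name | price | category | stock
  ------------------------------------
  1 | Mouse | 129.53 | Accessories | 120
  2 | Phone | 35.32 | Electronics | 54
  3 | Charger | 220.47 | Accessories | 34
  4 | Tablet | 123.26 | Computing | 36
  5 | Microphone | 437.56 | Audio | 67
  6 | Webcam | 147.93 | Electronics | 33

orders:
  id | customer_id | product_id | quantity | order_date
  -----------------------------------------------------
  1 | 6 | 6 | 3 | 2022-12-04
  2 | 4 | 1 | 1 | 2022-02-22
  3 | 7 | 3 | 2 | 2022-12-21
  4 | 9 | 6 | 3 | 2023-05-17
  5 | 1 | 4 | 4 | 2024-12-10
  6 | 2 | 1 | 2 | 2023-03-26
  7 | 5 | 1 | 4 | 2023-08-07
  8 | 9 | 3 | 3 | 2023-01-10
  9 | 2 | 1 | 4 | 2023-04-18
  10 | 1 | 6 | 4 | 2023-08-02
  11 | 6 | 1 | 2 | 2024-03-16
SELECT p.name FROM customers p LEFT JOIN orders c ON c.customer_id = p.id WHERE c.id IS NULL

Execution result:
name
Alice Jones
Noah Brown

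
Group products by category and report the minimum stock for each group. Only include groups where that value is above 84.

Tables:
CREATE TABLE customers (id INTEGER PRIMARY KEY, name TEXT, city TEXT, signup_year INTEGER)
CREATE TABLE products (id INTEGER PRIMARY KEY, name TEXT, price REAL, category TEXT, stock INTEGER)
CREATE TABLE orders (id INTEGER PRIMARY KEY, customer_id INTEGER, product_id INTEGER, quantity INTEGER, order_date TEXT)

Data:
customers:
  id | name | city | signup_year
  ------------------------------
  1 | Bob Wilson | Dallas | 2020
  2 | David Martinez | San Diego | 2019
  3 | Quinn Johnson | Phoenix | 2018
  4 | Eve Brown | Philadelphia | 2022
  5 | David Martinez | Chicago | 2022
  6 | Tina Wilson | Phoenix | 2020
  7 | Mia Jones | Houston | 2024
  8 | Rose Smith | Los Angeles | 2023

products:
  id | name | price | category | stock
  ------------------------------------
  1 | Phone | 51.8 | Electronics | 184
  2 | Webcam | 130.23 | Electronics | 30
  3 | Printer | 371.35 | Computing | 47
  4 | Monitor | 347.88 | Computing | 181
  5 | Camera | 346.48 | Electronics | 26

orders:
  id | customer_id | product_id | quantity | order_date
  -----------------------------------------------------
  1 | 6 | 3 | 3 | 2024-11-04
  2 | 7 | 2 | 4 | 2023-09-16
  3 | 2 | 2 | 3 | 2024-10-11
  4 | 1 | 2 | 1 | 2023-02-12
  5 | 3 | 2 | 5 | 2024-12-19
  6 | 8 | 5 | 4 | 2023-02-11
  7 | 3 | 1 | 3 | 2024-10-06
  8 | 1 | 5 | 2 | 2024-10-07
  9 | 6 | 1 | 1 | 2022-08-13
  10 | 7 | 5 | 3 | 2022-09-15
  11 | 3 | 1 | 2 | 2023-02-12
SELECT category, MIN(stock) AS min_stock FROM products GROUP BY category HAVING MIN(stock) > 84

Execution result:
(no rows)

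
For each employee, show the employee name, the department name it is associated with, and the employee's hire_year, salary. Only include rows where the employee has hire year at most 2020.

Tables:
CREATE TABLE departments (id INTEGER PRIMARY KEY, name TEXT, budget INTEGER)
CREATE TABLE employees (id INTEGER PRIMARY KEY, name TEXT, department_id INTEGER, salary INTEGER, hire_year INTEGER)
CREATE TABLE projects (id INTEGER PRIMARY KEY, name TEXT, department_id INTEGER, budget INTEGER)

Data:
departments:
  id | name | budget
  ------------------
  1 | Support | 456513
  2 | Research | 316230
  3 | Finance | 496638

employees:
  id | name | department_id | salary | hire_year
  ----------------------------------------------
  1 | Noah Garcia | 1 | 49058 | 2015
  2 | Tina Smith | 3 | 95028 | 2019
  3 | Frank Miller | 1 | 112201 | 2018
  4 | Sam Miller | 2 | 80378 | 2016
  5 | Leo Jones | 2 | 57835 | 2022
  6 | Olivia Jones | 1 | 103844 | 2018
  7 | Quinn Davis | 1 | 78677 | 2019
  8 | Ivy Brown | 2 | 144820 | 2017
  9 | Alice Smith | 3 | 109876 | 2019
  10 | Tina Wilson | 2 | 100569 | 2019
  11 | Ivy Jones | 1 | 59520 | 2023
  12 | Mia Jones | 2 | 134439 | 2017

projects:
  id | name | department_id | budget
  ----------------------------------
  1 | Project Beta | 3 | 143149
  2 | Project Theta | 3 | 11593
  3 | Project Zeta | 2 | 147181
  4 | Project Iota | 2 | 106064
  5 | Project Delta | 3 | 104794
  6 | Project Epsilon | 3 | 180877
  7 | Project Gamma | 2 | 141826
SELECT c.name, p.name AS department, c.hire_year, c.salary FROM employees c JOIN departments p ON c.department_id = p.id WHERE c.hire_year <= 2020

Execution result:
name | department | hire_year | salary
Noah Garcia | Support | 2015 | 49058
Tina Smith | Finance | 2019 | 95028
Frank Miller | Support | 2018 | 112201
Sam Miller | Research | 2016 | 80378
Olivia Jones | Support | 2018 | 103844
Quinn Davis | Support | 2019 | 78677
Ivy Brown | Research | 2017 | 144820
Alice Smith | Finance | 2019 | 109876
Tina Wilson | Research | 2019 | 100569
Mia Jones | Research | 2017 | 134439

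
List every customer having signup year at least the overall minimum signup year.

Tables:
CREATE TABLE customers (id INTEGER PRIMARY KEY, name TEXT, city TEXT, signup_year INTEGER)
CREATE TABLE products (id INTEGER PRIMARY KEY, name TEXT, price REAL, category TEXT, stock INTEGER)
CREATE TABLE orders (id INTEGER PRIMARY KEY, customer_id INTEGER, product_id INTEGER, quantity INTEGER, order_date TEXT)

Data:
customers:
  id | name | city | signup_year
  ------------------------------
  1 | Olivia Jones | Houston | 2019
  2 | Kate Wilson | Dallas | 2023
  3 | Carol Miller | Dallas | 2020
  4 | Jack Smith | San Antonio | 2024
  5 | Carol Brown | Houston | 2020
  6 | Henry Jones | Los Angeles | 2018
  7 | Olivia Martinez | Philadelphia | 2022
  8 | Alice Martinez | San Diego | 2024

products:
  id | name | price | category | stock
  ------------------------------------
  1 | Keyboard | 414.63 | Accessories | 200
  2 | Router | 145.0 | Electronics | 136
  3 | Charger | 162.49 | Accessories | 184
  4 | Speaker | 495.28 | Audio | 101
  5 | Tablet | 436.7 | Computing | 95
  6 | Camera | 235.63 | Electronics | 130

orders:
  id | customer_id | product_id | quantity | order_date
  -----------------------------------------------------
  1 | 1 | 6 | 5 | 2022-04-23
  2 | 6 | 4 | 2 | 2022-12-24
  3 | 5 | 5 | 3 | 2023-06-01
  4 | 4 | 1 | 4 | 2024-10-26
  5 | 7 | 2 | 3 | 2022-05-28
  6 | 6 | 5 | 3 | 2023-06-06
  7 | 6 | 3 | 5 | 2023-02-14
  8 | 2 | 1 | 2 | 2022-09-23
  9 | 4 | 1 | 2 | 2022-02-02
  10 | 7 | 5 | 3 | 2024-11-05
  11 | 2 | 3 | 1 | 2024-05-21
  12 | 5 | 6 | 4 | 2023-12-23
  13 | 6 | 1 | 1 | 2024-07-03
SELECT name, signup_year FROM customers WHERE signup_year >= (SELECT MIN(signup_year) FROM customers)

Execution result:
name | signup_year
Olivia Jones | 2019
Kate Wilson | 2023
Carol Miller | 2020
Jack Smith | 2024
Carol Brown | 2020
Henry Jones | 2018
Olivia Martinez | 2022
Alice Martinez | 2024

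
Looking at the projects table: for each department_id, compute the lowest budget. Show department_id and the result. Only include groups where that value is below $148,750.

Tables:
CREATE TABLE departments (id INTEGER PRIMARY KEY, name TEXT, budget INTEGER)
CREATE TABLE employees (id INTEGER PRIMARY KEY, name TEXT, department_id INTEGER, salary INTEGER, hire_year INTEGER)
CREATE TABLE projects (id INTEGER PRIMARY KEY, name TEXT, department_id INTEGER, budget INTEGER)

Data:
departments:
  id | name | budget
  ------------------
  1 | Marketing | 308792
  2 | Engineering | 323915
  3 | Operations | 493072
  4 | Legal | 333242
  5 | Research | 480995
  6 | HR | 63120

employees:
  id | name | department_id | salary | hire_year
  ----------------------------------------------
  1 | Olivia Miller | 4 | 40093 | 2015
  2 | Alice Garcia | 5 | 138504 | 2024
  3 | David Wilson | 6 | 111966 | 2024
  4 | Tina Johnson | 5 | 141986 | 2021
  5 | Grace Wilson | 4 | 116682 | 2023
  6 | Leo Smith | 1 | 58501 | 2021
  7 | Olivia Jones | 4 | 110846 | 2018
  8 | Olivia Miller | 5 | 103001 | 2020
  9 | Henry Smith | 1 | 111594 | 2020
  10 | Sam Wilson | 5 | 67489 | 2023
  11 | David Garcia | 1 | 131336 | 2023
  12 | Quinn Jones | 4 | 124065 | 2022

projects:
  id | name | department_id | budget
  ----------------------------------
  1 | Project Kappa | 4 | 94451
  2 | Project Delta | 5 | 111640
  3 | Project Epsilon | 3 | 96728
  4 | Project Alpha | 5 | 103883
SELECT department_id, MIN(budget) AS min_budget FROM projects GROUP BY department_id HAVING MIN(budget) < 148750

Execution result:
department_id | min_budget
3 | 96728
4 | 94451
5 | 103883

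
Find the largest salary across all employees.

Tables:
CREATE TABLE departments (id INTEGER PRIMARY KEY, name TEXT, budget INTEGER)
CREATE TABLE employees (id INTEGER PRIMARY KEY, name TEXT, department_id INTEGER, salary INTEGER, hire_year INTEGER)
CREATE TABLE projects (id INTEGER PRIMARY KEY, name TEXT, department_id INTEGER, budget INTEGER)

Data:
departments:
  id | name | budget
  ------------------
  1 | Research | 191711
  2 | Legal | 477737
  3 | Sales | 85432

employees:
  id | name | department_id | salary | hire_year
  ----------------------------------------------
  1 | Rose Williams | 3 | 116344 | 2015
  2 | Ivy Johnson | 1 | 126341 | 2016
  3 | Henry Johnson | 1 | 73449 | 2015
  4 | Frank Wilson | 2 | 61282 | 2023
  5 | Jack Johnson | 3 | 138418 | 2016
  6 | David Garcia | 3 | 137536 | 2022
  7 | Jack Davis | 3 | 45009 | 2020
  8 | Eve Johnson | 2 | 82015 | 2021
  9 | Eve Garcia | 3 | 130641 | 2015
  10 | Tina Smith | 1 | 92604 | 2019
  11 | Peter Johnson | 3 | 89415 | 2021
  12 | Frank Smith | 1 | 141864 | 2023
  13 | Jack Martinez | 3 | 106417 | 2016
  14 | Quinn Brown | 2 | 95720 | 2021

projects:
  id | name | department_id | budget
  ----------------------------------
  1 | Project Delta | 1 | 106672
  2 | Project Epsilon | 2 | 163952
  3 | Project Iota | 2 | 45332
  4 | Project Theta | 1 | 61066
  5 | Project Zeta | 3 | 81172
SELECT MAX(salary) FROM employees

Execution result:
141864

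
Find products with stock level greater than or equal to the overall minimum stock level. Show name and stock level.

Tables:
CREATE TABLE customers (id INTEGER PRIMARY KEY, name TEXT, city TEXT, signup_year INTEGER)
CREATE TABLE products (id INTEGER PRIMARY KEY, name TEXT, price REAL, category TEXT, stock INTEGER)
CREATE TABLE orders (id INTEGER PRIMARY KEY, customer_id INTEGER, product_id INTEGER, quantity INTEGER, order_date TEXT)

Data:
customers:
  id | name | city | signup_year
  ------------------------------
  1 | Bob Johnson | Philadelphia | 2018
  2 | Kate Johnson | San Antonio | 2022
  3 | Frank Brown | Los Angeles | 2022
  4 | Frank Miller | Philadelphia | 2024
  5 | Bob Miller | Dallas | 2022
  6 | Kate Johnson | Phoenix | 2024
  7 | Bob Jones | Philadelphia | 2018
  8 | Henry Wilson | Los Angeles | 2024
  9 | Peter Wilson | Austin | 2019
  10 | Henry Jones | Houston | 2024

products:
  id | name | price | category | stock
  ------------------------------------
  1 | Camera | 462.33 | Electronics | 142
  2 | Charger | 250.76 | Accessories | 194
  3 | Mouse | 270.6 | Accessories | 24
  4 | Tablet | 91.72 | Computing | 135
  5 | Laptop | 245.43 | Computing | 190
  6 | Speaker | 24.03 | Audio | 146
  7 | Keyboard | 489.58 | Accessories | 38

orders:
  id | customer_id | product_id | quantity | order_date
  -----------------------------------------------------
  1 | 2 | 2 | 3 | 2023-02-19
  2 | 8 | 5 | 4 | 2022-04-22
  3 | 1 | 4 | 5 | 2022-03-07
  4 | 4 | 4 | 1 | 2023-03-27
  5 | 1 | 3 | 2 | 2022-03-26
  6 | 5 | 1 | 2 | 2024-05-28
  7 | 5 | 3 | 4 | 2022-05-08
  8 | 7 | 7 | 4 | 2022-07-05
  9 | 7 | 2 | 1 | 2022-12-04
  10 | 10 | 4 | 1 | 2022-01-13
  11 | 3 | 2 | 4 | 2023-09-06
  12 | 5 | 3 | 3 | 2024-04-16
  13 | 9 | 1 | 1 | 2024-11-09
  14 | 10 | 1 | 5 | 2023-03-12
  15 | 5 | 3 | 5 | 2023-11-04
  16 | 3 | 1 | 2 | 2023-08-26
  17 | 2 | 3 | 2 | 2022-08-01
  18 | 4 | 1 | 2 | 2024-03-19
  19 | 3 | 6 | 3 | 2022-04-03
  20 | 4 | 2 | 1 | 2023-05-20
SELECT name, stock FROM products WHERE stock >= (SELECT MIN(stock) FROM products)

Execution result:
name | stock
Camera | 142
Charger | 194
Mouse | 24
Tablet | 135
Laptop | 190
Speaker | 146
Keyboard | 38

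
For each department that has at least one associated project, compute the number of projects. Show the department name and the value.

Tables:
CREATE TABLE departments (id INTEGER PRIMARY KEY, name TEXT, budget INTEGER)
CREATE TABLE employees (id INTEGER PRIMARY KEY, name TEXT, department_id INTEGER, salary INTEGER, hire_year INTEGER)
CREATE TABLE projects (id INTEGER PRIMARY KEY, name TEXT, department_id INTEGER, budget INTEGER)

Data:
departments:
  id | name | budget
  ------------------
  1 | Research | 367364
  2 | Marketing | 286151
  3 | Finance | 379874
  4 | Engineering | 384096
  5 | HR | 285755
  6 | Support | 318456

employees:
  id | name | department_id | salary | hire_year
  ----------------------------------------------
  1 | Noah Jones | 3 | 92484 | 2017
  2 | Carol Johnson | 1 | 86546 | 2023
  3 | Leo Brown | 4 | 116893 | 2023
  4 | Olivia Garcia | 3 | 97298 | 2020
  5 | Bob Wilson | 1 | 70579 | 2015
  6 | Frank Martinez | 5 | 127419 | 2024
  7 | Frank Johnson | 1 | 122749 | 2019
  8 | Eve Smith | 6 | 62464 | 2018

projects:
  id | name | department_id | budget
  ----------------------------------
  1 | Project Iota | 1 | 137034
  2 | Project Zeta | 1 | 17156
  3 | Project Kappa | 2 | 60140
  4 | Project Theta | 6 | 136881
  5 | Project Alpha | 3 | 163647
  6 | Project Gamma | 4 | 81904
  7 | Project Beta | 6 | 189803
SELECT p.name, COUNT(*) AS n FROM projects c JOIN departments p ON c.department_id = p.id GROUP BY p.id, p.name

Execution result:
name | n
Research | 2
Marketing | 1
Finance | 1
Engineering | 1
Support | 2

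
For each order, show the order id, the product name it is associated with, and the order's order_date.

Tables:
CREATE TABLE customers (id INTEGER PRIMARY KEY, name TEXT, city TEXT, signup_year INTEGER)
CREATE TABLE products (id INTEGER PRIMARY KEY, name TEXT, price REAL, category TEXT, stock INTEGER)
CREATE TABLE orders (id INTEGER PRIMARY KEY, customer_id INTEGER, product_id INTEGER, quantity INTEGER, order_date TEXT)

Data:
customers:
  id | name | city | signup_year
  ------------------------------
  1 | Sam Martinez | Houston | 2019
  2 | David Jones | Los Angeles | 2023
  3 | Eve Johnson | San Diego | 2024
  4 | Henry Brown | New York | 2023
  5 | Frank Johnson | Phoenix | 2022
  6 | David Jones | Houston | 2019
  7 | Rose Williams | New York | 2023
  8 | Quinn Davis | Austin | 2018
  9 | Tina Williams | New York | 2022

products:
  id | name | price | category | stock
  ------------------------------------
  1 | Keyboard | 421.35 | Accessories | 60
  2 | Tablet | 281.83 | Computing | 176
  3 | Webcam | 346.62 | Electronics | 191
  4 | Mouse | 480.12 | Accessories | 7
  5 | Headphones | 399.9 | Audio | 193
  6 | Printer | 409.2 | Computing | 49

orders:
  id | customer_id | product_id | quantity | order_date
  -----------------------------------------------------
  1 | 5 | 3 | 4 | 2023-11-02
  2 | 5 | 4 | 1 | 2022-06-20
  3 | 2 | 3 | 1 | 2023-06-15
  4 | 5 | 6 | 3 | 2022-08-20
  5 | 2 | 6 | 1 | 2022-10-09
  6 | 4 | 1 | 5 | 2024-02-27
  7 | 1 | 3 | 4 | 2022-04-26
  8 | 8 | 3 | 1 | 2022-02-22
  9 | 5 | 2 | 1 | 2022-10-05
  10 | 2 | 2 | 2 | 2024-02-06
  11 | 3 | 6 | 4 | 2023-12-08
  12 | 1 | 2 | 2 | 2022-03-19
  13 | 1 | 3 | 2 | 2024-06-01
SELECT c.id, p.name AS product, c.order_date FROM orders c JOIN products p ON c.product_id = p.id

Execution result:
id | product | order_date
1 | Webcam | 2023-11-02
2 | Mouse | 2022-06-20
3 | Webcam | 2023-06-15
4 | Printer | 2022-08-20
5 | Printer | 2022-10-09
6 | Keyboard | 2024-02-27
7 | Webcam | 2022-04-26
8 | Webcam | 2022-02-22
9 | Tablet | 2022-10-05
10 | Tablet | 2024-02-06
11 | Printer | 2023-12-08
12 | Tablet | 2022-03-19
13 | Webcam | 2024-06-01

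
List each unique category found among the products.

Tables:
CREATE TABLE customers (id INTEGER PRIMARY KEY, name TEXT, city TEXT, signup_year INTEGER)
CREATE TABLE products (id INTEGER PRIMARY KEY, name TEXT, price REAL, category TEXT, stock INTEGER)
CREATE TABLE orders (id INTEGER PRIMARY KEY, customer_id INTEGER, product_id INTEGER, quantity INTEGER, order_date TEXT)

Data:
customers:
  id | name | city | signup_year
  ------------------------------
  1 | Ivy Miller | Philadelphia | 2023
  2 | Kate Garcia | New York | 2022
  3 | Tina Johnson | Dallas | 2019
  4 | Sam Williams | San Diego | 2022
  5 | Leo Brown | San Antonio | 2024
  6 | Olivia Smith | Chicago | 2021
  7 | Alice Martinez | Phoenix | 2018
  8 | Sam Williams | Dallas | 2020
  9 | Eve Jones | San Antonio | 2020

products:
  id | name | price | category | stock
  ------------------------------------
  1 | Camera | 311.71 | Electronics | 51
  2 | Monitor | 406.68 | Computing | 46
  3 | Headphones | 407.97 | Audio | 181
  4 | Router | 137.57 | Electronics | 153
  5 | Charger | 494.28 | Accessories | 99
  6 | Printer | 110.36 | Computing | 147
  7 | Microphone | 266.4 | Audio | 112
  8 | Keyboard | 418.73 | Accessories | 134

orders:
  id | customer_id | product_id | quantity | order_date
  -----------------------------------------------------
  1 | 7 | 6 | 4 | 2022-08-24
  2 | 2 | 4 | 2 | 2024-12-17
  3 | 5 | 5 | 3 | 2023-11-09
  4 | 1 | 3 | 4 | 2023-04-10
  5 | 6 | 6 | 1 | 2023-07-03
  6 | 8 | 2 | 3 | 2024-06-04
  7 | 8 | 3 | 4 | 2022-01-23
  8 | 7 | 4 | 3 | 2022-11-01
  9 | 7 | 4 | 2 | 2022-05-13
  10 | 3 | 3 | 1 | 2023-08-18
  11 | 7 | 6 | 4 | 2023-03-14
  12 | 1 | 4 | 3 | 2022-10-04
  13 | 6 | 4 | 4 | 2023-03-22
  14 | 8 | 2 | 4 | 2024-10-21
SELECT DISTINCT category FROM products

Execution result:
category
Electronics
Computing
Audio
Accessories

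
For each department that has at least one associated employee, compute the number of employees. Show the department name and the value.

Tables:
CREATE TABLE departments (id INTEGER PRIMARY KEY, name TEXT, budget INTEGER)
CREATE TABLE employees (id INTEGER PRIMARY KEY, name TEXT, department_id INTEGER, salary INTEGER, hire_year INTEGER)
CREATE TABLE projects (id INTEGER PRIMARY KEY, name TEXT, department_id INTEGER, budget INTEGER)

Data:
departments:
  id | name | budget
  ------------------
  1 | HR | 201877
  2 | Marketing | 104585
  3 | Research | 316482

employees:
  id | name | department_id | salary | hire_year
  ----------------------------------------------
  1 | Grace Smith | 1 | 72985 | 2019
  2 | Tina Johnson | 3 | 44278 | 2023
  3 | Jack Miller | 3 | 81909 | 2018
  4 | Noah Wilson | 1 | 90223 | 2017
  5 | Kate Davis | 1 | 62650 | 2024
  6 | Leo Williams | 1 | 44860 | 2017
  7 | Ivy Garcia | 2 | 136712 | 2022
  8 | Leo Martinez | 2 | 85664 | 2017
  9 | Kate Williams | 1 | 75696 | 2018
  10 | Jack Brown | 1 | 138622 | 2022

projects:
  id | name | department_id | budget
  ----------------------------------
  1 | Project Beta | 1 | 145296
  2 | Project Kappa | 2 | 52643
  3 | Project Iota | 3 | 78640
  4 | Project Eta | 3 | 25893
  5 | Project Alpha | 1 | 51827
SELECT p.name, COUNT(*) AS n FROM employees c JOIN departments p ON c.department_id = p.id GROUP BY p.id, p.name

Execution result:
name | n
HR | 6
Marketing | 2
Research | 2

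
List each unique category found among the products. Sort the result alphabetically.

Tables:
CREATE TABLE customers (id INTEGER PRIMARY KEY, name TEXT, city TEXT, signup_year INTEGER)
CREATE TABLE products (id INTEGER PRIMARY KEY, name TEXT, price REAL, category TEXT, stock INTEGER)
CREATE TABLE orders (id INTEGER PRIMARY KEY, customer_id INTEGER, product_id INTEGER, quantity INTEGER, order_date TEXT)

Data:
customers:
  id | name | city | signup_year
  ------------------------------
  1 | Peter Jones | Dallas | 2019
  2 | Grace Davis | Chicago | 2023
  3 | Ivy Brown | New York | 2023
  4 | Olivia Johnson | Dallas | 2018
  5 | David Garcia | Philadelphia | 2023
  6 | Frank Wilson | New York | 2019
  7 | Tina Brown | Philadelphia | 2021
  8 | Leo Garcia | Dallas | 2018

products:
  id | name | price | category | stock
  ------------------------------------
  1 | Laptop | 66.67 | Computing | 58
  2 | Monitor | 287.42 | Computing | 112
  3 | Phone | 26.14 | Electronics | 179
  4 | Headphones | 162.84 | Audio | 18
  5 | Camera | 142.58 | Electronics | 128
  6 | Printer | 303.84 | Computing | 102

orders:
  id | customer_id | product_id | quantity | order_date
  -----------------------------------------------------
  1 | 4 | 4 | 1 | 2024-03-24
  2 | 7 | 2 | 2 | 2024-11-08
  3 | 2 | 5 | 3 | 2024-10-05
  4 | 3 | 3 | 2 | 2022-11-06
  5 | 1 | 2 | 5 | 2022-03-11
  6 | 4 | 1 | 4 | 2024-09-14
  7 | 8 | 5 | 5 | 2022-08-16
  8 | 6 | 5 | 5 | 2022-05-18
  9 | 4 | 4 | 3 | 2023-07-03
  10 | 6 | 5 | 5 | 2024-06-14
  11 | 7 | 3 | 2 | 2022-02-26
SELECT DISTINCT category FROM products ORDER BY category

Execution result:
category
Audio
Computing
Electronics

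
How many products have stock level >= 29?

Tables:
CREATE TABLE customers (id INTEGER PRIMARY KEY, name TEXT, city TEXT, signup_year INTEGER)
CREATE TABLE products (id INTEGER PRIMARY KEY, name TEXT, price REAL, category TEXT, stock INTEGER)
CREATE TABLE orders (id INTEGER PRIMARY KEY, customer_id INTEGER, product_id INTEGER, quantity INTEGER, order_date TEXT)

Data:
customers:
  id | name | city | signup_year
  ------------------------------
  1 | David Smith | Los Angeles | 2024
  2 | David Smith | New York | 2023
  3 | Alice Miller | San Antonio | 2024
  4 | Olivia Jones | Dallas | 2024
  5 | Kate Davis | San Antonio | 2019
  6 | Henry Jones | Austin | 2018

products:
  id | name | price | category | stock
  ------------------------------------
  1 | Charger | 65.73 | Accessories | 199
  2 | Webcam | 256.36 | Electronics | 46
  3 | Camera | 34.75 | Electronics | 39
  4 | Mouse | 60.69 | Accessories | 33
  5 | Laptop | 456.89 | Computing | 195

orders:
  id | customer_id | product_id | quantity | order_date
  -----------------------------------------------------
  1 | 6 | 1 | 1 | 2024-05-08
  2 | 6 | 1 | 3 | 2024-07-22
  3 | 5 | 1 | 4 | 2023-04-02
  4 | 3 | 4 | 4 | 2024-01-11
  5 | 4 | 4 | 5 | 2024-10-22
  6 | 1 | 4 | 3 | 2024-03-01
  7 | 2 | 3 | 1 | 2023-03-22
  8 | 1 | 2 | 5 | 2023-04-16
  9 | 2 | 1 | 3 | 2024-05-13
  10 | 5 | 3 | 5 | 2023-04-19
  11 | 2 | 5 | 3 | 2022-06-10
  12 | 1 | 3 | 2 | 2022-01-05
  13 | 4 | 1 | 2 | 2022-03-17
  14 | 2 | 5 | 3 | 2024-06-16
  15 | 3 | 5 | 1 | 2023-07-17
SELECT COUNT(*) FROM products WHERE stock >= 29

Execution result:
5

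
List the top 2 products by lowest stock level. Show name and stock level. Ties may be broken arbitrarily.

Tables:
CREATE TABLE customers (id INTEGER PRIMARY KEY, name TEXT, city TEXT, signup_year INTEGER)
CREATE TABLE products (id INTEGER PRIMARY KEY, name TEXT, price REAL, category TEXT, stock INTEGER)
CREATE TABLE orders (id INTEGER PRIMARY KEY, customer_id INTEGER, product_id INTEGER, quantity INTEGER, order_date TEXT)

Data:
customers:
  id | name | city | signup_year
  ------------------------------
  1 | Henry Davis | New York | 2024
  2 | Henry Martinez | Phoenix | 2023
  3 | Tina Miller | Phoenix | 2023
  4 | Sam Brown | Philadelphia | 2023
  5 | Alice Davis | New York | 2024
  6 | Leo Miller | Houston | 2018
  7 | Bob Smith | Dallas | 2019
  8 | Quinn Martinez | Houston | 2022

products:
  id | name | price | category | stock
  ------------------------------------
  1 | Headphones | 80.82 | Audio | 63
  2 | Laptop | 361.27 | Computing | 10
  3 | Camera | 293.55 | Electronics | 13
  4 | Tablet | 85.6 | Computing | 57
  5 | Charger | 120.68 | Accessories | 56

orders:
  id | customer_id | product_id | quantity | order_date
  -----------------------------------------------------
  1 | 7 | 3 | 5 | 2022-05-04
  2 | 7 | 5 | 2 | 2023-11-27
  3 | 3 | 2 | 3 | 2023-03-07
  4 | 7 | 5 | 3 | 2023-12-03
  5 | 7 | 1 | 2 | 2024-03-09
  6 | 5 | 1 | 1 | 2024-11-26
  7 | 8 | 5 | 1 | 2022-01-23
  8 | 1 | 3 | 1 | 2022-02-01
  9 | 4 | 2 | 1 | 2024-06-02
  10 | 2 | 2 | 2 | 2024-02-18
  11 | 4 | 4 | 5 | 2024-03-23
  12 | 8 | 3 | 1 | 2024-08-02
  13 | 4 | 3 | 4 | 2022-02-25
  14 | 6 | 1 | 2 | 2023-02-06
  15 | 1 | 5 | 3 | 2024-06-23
SELECT name, stock FROM products ORDER BY stock ASC LIMIT 2

Execution result:
name | stock
Laptop | 10
Camera | 13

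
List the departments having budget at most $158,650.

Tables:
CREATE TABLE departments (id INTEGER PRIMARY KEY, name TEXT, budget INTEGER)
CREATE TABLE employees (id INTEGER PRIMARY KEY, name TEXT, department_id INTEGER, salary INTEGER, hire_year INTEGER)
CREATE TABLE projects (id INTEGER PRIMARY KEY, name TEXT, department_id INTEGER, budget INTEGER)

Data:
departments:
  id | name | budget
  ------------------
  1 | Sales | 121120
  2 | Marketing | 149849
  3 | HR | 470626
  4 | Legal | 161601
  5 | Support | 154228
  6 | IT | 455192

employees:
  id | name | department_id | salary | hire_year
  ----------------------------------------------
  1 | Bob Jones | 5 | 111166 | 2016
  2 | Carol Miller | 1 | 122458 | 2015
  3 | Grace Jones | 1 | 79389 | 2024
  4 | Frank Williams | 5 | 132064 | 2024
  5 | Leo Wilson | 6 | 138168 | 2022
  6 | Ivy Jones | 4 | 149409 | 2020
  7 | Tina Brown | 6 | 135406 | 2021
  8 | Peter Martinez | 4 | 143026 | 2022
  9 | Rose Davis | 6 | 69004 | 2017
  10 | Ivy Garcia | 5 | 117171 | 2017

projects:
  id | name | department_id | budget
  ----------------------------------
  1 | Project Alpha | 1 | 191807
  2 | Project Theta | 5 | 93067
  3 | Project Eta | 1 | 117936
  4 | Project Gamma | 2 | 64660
SELECT name, budget FROM departments WHERE budget <= 158650

Execution result:
name | budget
Sales | 121120
Marketing | 149849
Support | 154228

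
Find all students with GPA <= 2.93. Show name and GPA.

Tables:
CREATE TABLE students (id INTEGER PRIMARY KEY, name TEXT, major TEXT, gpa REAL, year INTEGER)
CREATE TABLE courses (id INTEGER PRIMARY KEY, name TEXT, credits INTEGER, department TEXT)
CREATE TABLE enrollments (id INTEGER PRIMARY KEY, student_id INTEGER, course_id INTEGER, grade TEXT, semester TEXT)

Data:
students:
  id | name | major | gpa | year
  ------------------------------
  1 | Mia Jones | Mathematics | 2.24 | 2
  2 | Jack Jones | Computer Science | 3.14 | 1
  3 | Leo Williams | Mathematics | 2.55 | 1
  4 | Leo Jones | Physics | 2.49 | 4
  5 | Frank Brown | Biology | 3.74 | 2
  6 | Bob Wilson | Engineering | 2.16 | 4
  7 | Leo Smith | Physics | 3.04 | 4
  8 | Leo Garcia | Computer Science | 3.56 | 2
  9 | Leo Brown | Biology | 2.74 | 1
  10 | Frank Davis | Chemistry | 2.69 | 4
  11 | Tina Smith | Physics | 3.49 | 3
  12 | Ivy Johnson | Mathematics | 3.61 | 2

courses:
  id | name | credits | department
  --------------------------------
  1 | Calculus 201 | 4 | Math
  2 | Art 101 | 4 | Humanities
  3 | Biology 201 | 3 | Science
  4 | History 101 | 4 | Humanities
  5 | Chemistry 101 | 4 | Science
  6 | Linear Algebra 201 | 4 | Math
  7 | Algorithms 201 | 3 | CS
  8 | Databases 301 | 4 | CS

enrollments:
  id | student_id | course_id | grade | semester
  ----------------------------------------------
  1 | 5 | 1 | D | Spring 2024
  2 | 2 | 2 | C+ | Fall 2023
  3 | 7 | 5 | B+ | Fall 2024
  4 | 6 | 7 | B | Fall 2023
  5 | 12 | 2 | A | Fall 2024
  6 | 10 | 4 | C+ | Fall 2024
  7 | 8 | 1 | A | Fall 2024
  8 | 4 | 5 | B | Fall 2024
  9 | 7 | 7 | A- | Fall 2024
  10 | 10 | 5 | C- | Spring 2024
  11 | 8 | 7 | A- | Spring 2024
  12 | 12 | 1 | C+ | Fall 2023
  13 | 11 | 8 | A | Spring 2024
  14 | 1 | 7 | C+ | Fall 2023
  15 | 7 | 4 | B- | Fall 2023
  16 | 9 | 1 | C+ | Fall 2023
SELECT name, gpa FROM students WHERE gpa <= 2.93

Execution result:
name | gpa
Mia Jones | 2.24
Leo Williams | 2.55
Leo Jones | 2.49
Bob Wilson | 2.16
Leo Brown | 2.74
Frank Davis | 2.69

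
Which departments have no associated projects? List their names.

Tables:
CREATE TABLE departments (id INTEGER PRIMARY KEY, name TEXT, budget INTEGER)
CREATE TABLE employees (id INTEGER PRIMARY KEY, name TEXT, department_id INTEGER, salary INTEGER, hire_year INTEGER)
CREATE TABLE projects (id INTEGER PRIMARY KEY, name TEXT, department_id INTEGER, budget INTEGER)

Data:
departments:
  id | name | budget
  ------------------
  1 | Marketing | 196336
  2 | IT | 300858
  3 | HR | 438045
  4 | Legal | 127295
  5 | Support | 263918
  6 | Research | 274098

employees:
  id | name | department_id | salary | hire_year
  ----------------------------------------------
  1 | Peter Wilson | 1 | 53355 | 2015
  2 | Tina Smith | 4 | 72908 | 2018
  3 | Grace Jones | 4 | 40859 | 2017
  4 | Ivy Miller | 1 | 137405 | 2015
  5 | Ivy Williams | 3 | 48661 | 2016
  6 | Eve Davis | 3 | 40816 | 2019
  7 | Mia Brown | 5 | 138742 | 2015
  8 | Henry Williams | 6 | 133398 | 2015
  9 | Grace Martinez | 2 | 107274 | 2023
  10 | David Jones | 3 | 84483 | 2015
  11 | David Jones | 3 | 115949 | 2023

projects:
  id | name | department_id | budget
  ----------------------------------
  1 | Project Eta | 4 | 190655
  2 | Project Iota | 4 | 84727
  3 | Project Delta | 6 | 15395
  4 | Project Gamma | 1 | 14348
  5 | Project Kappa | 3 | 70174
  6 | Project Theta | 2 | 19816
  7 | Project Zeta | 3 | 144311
SELECT p.name FROM departments p LEFT JOIN projects c ON c.department_id = p.id WHERE c.id IS NULL

Execution result:
Support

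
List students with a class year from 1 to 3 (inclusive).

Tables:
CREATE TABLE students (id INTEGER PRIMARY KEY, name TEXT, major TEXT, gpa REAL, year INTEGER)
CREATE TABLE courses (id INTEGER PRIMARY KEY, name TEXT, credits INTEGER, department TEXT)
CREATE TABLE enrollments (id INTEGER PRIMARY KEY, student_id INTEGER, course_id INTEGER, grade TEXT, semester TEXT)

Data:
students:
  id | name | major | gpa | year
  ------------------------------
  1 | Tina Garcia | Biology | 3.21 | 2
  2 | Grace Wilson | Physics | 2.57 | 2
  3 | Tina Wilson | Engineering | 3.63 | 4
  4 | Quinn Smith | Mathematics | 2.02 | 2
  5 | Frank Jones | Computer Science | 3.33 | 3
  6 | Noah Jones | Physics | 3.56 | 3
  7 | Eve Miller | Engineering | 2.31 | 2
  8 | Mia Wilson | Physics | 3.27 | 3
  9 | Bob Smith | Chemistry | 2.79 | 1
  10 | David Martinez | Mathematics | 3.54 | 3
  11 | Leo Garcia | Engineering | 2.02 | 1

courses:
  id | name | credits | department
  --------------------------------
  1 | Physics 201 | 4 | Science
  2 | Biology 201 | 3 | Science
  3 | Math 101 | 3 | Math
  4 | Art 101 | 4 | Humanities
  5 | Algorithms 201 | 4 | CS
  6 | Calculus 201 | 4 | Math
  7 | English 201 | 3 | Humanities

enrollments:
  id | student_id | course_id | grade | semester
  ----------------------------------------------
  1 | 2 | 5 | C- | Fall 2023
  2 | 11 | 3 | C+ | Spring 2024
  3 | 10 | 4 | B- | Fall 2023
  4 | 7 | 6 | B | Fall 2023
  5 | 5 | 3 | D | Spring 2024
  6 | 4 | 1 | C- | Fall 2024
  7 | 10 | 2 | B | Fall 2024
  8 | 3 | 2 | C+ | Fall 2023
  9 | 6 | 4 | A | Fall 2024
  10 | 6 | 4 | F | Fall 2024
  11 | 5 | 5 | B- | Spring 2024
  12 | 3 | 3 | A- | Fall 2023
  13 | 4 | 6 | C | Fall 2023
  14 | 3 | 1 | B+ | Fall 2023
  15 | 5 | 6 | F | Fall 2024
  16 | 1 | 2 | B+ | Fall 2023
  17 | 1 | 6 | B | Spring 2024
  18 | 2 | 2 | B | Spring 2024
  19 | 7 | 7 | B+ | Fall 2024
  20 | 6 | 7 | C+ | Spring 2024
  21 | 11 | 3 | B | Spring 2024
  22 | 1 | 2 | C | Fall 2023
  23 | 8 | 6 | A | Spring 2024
SELECT name, year FROM students WHERE year BETWEEN 1 AND 3

Execution result:
name | year
Tina Garcia | 2
Grace Wilson | 2
Quinn Smith | 2
Frank Jones | 3
Noah Jones | 3
Eve Miller | 2
Mia Wilson | 3
Bob Smith | 1
David Martinez | 3
Leo Garcia | 1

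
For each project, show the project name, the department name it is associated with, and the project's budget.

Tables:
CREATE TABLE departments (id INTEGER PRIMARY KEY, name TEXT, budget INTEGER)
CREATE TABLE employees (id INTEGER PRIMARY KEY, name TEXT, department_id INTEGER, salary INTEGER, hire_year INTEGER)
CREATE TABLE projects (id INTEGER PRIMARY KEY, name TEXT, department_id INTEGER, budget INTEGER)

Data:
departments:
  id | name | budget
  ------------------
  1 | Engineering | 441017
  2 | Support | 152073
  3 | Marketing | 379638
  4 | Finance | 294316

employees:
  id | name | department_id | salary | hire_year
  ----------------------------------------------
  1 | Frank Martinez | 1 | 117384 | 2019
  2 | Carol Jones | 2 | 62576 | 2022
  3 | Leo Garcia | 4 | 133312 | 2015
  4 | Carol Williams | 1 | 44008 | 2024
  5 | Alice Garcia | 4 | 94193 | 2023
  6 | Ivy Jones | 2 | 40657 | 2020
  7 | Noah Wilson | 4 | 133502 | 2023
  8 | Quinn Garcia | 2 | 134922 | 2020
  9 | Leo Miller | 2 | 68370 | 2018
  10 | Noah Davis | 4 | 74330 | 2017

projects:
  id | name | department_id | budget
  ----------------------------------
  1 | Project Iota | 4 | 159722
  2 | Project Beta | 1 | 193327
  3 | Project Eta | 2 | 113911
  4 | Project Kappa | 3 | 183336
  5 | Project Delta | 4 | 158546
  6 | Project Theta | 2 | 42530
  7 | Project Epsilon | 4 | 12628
SELECT c.name, p.name AS department, c.budget FROM projects c JOIN departments p ON c.department_id = p.id

Execution result:
name | department | budget
Project Iota | Finance | 159722
Project Beta | Engineering | 193327
Project Eta | Support | 113911
Project Kappa | Marketing | 183336
Project Delta | Finance | 158546
Project Theta | Support | 42530
Project Epsilon | Finance | 12628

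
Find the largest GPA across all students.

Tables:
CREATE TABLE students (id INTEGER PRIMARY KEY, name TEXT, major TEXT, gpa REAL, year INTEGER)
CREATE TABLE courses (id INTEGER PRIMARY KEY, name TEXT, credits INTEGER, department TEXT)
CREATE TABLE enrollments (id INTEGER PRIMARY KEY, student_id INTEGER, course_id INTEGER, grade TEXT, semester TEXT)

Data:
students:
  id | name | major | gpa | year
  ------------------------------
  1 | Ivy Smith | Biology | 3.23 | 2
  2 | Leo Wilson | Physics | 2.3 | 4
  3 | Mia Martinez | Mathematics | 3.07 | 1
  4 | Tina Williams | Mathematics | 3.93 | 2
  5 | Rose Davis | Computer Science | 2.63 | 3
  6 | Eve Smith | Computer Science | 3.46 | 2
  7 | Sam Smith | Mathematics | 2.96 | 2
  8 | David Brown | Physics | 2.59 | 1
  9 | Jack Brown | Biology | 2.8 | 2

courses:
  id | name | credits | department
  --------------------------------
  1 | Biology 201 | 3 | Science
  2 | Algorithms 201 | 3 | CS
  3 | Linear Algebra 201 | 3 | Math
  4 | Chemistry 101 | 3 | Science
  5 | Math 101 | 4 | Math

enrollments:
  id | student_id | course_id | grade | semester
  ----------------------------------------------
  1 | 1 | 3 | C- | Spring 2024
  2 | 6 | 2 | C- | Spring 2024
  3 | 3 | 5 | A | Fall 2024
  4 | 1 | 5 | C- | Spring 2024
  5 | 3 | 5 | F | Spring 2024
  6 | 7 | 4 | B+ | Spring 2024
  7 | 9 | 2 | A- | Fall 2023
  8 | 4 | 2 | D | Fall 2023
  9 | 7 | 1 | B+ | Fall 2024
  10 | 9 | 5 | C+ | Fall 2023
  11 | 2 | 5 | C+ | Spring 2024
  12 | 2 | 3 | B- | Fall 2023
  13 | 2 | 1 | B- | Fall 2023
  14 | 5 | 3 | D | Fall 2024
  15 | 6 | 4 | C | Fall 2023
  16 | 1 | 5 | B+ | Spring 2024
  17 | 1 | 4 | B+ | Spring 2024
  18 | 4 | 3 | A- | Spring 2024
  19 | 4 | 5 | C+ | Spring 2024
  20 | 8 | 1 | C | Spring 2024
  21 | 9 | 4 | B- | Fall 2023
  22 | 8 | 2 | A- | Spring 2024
SELECT MAX(gpa) FROM students

Execution result:
3.93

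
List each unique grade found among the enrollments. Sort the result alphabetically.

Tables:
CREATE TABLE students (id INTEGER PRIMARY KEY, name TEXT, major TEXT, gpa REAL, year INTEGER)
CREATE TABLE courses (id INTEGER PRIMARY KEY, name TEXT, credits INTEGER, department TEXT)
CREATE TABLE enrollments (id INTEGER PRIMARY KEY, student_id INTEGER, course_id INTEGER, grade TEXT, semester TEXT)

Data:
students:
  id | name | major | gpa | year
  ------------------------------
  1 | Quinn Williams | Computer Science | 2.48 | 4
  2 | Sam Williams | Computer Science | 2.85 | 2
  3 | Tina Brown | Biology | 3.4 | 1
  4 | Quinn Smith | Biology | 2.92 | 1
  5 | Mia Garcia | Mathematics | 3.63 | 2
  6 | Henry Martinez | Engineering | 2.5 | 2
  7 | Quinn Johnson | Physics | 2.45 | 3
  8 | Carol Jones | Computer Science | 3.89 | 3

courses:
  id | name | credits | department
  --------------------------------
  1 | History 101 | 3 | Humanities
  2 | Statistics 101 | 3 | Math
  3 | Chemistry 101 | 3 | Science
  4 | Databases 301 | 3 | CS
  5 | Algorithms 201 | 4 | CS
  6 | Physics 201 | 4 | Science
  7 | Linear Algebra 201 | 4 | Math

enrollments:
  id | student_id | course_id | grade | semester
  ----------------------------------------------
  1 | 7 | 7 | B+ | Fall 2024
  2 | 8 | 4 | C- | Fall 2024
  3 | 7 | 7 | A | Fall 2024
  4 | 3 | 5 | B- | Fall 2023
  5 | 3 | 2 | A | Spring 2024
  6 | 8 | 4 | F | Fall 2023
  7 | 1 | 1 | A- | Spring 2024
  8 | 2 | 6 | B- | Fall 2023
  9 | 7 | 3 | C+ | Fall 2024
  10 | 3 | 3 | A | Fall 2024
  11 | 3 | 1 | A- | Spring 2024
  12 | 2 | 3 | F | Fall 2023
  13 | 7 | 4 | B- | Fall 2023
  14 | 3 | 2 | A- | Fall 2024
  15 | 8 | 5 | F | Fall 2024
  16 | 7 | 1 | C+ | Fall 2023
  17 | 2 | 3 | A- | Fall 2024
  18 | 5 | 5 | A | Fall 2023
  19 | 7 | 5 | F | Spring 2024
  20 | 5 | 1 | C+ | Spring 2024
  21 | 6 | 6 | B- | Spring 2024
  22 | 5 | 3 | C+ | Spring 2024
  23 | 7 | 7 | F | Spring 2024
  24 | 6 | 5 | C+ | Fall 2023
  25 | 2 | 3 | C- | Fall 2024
SELECT DISTINCT grade FROM enrollments ORDER BY grade

Execution result:
grade
A
A-
B+
B-
C+
C-
F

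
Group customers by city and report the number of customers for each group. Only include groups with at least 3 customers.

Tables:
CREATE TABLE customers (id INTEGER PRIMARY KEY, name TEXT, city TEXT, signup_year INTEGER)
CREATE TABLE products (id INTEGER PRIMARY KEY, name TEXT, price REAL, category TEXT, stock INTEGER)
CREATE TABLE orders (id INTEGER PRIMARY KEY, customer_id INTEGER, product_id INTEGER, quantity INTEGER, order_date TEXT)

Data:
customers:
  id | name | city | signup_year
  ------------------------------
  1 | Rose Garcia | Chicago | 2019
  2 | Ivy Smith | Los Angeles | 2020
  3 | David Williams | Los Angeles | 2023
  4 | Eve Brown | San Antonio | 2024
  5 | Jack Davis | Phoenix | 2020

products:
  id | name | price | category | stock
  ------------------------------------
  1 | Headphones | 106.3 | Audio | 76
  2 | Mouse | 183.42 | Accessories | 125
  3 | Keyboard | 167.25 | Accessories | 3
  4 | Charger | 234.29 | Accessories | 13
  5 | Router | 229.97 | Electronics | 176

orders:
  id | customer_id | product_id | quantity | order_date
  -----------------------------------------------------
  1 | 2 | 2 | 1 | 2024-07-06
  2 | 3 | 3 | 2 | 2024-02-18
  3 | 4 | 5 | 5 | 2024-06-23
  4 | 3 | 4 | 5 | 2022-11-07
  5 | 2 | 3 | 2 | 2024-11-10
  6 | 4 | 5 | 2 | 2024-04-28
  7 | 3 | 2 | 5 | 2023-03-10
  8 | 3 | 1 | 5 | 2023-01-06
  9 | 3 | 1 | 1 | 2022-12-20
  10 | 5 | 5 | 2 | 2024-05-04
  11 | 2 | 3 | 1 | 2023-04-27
SELECT city, COUNT(*) AS n FROM customers GROUP BY city HAVING COUNT(*) >= 3

Execution result:
(no rows)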